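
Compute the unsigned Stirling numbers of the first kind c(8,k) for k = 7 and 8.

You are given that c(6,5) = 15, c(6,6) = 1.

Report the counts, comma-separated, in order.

28, 1

[7] T[7,6]:6*1+15=21 · T[7,7]:6*0+1=1
[8] T[8,7]:7*1+21=28 · T[8,8]:7*0+1=1
Read c(8,7) = 28, c(8,8) = 1.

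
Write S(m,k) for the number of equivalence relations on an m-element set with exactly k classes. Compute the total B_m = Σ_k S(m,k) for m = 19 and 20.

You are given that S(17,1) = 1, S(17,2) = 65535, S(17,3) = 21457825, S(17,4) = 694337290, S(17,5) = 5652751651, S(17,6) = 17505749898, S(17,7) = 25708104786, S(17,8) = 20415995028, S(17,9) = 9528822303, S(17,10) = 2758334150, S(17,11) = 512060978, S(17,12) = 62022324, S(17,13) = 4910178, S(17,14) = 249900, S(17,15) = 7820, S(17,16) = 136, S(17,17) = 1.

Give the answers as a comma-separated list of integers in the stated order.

5832742205057, 51724158235372

row 18: T[18][1]=1·1+0=1  T[18][2]=2·65535+1=131071  T[18][3]=3·21457825+65535=64439010  T[18][4]=4·694337290+21457825=2798806985  T[18][5]=5·5652751651+694337290=28958095545  T[18][6]=6·17505749898+5652751651=110687251039  T[18][7]=7·25708104786+17505749898=197462483400  T[18][8]=8·20415995028+25708104786=189036065010  T[18][9]=9·9528822303+20415995028=106175395755  T[18][10]=10·2758334150+9528822303=37112163803  T[18][11]=11·512060978+2758334150=8391004908  T[18][12]=12·62022324+512060978=1256328866  T[18][13]=13·4910178+62022324=125854638  T[18][14]=14·249900+4910178=8408778  T[18][15]=15·7820+249900=367200  T[18][16]=16·136+7820=9996  T[18][17]=17·1+136=153  T[18][18]=18·0+1=1
row 19: T[19][1]=1·1+0=1  T[19][2]=2·131071+1=262143  T[19][3]=3·64439010+131071=193448101  T[19][4]=4·2798806985+64439010=11259666950  T[19][5]=5·28958095545+2798806985=147589284710  T[19][6]=6·110687251039+28958095545=693081601779  T[19][7]=7·197462483400+110687251039=1492924634839  T[19][8]=8·189036065010+197462483400=1709751003480  T[19][9]=9·106175395755+189036065010=1144614626805  T[19][10]=10·37112163803+106175395755=477297033785  T[19][11]=11·8391004908+37112163803=129413217791  T[19][12]=12·1256328866+8391004908=23466951300  T[19][13]=13·125854638+1256328866=2892439160  T[19][14]=14·8408778+125854638=243577530  T[19][15]=15·367200+8408778=13916778  T[19][16]=16·9996+367200=527136  T[19][17]=17·153+9996=12597  T[19][18]=18·1+153=171  T[19][19]=19·0+1=1
row 20: T[20][1]=1·1+0=1  T[20][2]=2·262143+1=524287  T[20][3]=3·193448101+262143=580606446  T[20][4]=4·11259666950+193448101=45232115901  T[20][5]=5·147589284710+11259666950=749206090500  T[20][6]=6·693081601779+147589284710=4306078895384  T[20][7]=7·1492924634839+693081601779=11143554045652  T[20][8]=8·1709751003480+1492924634839=15170932662679  T[20][9]=9·1144614626805+1709751003480=12011282644725  T[20][10]=10·477297033785+1144614626805=5917584964655  T[20][11]=11·129413217791+477297033785=1900842429486  T[20][12]=12·23466951300+129413217791=411016633391  T[20][13]=13·2892439160+23466951300=61068660380  T[20][14]=14·243577530+2892439160=6302524580  T[20][15]=15·13916778+243577530=452329200  T[20][16]=16·527136+13916778=22350954  T[20][17]=17·12597+527136=741285  T[20][18]=18·171+12597=15675  T[20][19]=19·1+171=190  T[20][20]=20·0+1=1
B_19 = ΣS(19,k) = 1+262143+193448101+11259666950+147589284710+693081601779+1492924634839+1709751003480+1144614626805+477297033785+129413217791+23466951300+2892439160+243577530+13916778+527136+12597+171+1 = 5832742205057
B_20 = ΣS(20,k) = 1+524287+580606446+45232115901+749206090500+4306078895384+11143554045652+15170932662679+12011282644725+5917584964655+1900842429486+411016633391+61068660380+6302524580+452329200+22350954+741285+15675+190+1 = 51724158235372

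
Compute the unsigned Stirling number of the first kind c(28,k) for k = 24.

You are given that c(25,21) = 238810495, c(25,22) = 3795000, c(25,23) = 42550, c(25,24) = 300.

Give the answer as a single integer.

r26: T_26,22=25×3795000+238810495=333685495; T_26,23=25×42550+3795000=4858750; T_26,24=25×300+42550=50050
r27: T_27,23=26×4858750+333685495=460012995; T_27,24=26×50050+4858750=6160050
r28: T_28,24=27×6160050+460012995=626334345
Read c(28,24) = 626334345.

626334345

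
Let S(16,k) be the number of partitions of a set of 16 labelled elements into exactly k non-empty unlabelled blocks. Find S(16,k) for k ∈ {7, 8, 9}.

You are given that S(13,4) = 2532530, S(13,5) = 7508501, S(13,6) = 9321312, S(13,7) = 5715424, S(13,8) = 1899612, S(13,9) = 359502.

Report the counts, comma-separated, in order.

3281882604, 2141764053, 820784250

@14  (14,5):7508501·5+2532530→40075035, (14,6):9321312·6+7508501→63436373, (14,7):5715424·7+9321312→49329280, (14,8):1899612·8+5715424→20912320, (14,9):359502·9+1899612→5135130
@15  (15,6):63436373·6+40075035→420693273, (15,7):49329280·7+63436373→408741333, (15,8):20912320·8+49329280→216627840, (15,9):5135130·9+20912320→67128490
@16  (16,7):408741333·7+420693273→3281882604, (16,8):216627840·8+408741333→2141764053, (16,9):67128490·9+216627840→820784250
Read S(16,7) = 3281882604, S(16,8) = 2141764053, S(16,9) = 820784250.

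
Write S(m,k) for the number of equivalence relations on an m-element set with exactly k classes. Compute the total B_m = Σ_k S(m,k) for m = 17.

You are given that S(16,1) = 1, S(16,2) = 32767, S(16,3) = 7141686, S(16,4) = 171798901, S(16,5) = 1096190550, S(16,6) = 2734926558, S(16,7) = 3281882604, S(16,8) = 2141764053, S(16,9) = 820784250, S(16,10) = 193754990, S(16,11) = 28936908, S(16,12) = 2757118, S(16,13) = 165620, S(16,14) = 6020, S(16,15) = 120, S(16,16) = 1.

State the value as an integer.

82864869804

i=17: T(17,1)=0+1·1=1 | T(17,2)=1+2·32767=65535 | T(17,3)=32767+3·7141686=21457825 | T(17,4)=7141686+4·171798901=694337290 | T(17,5)=171798901+5·1096190550=5652751651 | T(17,6)=1096190550+6·2734926558=17505749898 | T(17,7)=2734926558+7·3281882604=25708104786 | T(17,8)=3281882604+8·2141764053=20415995028 | T(17,9)=2141764053+9·820784250=9528822303 | T(17,10)=820784250+10·193754990=2758334150 | T(17,11)=193754990+11·28936908=512060978 | T(17,12)=28936908+12·2757118=62022324 | T(17,13)=2757118+13·165620=4910178 | T(17,14)=165620+14·6020=249900 | T(17,15)=6020+15·120=7820 | T(17,16)=120+16·1=136 | T(17,17)=1+17·0=1
B_17 = ΣS(17,k) = 1+65535+21457825+694337290+5652751651+17505749898+25708104786+20415995028+9528822303+2758334150+512060978+62022324+4910178+249900+7820+136+1 = 82864869804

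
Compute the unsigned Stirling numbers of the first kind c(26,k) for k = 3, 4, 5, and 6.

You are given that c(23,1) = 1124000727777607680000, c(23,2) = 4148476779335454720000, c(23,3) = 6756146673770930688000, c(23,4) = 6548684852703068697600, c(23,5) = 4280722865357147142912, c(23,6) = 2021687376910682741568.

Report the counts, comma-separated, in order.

100480171548351161548800000, 102339530601744675672576000, 70874145319837672677196800, 35770355645907606826362624

r24: T_24,1=23×1124000727777607680000+0=25852016738884976640000; T_24,2=23×4148476779335454720000+1124000727777607680000=96538966652493066240000; T_24,3=23×6756146673770930688000+4148476779335454720000=159539850276066860544000; T_24,4=23×6548684852703068697600+6756146673770930688000=157375898285941510732800; T_24,5=23×4280722865357147142912+6548684852703068697600=105005310755917452984576; T_24,6=23×2021687376910682741568+4280722865357147142912=50779532534302850198976
r25: T_25,2=24×96538966652493066240000+25852016738884976640000=2342787216398718566400000; T_25,3=24×159539850276066860544000+96538966652493066240000=3925495373278097719296000; T_25,4=24×157375898285941510732800+159539850276066860544000=3936561409138663118131200; T_25,5=24×105005310755917452984576+157375898285941510732800=2677503356427960382362624; T_25,6=24×50779532534302850198976+105005310755917452984576=1323714091579185857760000
r26: T_26,3=25×3925495373278097719296000+2342787216398718566400000=100480171548351161548800000; T_26,4=25×3936561409138663118131200+3925495373278097719296000=102339530601744675672576000; T_26,5=25×2677503356427960382362624+3936561409138663118131200=70874145319837672677196800; T_26,6=25×1323714091579185857760000+2677503356427960382362624=35770355645907606826362624
Read c(26,3) = 100480171548351161548800000, c(26,4) = 102339530601744675672576000, c(26,5) = 70874145319837672677196800, c(26,6) = 35770355645907606826362624.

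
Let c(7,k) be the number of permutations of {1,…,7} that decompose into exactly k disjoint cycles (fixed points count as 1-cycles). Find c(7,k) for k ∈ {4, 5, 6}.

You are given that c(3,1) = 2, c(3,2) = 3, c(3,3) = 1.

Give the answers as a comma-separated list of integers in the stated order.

i=4: T(4,1)=0+3·2=6 | T(4,2)=2+3·3=11 | T(4,3)=3+3·1=6 | T(4,4)=1+3·0=1
i=5: T(5,2)=6+4·11=50 | T(5,3)=11+4·6=35 | T(5,4)=6+4·1=10 | T(5,5)=1+4·0=1
i=6: T(6,3)=50+5·35=225 | T(6,4)=35+5·10=85 | T(6,5)=10+5·1=15 | T(6,6)=1+5·0=1
i=7: T(7,4)=225+6·85=735 | T(7,5)=85+6·15=175 | T(7,6)=15+6·1=21
Read c(7,4) = 735, c(7,5) = 175, c(7,6) = 21.

735, 175, 21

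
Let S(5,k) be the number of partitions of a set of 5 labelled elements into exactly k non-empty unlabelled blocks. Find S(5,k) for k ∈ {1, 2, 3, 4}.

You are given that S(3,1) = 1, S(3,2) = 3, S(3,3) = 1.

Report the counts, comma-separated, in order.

r4: T_4,1=1×1+0=1; T_4,2=2×3+1=7; T_4,3=3×1+3=6; T_4,4=4×0+1=1
r5: T_5,1=1×1+0=1; T_5,2=2×7+1=15; T_5,3=3×6+7=25; T_5,4=4×1+6=10
Read S(5,1) = 1, S(5,2) = 15, S(5,3) = 25, S(5,4) = 10.

1, 15, 25, 10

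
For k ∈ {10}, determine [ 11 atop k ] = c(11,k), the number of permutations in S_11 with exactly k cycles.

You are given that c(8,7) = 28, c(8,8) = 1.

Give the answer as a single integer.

55

[9] T[9,8]:8*1+28=36 · T[9,9]:8*0+1=1
[10] T[10,9]:9*1+36=45 · T[10,10]:9*0+1=1
[11] T[11,10]:10*1+45=55
Read c(11,10) = 55.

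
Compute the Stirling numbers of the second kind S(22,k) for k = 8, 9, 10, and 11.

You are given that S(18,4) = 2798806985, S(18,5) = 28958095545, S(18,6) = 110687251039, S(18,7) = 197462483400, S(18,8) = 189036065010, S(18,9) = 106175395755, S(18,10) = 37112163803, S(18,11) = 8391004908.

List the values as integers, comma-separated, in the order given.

1142399079991620, 1241963303533920, 835143799377954, 366282500870286

@19  (19,5):28958095545·5+2798806985→147589284710, (19,6):110687251039·6+28958095545→693081601779, (19,7):197462483400·7+110687251039→1492924634839, (19,8):189036065010·8+197462483400→1709751003480, (19,9):106175395755·9+189036065010→1144614626805, (19,10):37112163803·10+106175395755→477297033785, (19,11):8391004908·11+37112163803→129413217791
@20  (20,6):693081601779·6+147589284710→4306078895384, (20,7):1492924634839·7+693081601779→11143554045652, (20,8):1709751003480·8+1492924634839→15170932662679, (20,9):1144614626805·9+1709751003480→12011282644725, (20,10):477297033785·10+1144614626805→5917584964655, (20,11):129413217791·11+477297033785→1900842429486
@21  (21,7):11143554045652·7+4306078895384→82310957214948, (21,8):15170932662679·8+11143554045652→132511015347084, (21,9):12011282644725·9+15170932662679→123272476465204, (21,10):5917584964655·10+12011282644725→71187132291275, (21,11):1900842429486·11+5917584964655→26826851689001
@22  (22,8):132511015347084·8+82310957214948→1142399079991620, (22,9):123272476465204·9+132511015347084→1241963303533920, (22,10):71187132291275·10+123272476465204→835143799377954, (22,11):26826851689001·11+71187132291275→366282500870286
Read S(22,8) = 1142399079991620, S(22,9) = 1241963303533920, S(22,10) = 835143799377954, S(22,11) = 366282500870286.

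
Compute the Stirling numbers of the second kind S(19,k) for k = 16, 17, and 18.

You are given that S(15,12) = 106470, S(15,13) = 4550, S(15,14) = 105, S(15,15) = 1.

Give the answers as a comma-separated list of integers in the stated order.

527136, 12597, 171

r16: T_16,13=13×4550+106470=165620; T_16,14=14×105+4550=6020; T_16,15=15×1+105=120; T_16,16=16×0+1=1
r17: T_17,14=14×6020+165620=249900; T_17,15=15×120+6020=7820; T_17,16=16×1+120=136; T_17,17=17×0+1=1
r18: T_18,15=15×7820+249900=367200; T_18,16=16×136+7820=9996; T_18,17=17×1+136=153; T_18,18=18×0+1=1
r19: T_19,16=16×9996+367200=527136; T_19,17=17×153+9996=12597; T_19,18=18×1+153=171
Read S(19,16) = 527136, S(19,17) = 12597, S(19,18) = 171.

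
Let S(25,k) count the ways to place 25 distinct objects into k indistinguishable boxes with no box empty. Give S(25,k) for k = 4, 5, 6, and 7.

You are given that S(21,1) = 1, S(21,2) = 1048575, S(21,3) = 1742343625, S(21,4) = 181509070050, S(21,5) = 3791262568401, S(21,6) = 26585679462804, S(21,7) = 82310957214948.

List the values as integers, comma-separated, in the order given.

46771289738810, 2436684974110751, 37026417000002430, 227832482998716310

@22  (22,1):1·1+0→1, (22,2):1048575·2+1→2097151, (22,3):1742343625·3+1048575→5228079450, (22,4):181509070050·4+1742343625→727778623825, (22,5):3791262568401·5+181509070050→19137821912055, (22,6):26585679462804·6+3791262568401→163305339345225, (22,7):82310957214948·7+26585679462804→602762379967440
@23  (23,2):2097151·2+1→4194303, (23,3):5228079450·3+2097151→15686335501, (23,4):727778623825·4+5228079450→2916342574750, (23,5):19137821912055·5+727778623825→96416888184100, (23,6):163305339345225·6+19137821912055→998969857983405, (23,7):602762379967440·7+163305339345225→4382641999117305
@24  (24,3):15686335501·3+4194303→47063200806, (24,4):2916342574750·4+15686335501→11681056634501, (24,5):96416888184100·5+2916342574750→485000783495250, (24,6):998969857983405·6+96416888184100→6090236036084530, (24,7):4382641999117305·7+998969857983405→31677463851804540
@25  (25,4):11681056634501·4+47063200806→46771289738810, (25,5):485000783495250·5+11681056634501→2436684974110751, (25,6):6090236036084530·6+485000783495250→37026417000002430, (25,7):31677463851804540·7+6090236036084530→227832482998716310
Read S(25,4) = 46771289738810, S(25,5) = 2436684974110751, S(25,6) = 37026417000002430, S(25,7) = 227832482998716310.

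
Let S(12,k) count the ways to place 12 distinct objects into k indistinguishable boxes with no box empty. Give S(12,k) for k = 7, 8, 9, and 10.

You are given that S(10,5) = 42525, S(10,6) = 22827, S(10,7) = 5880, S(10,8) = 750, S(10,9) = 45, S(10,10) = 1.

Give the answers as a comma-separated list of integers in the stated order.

627396, 159027, 22275, 1705

@11  (11,6):22827·6+42525→179487, (11,7):5880·7+22827→63987, (11,8):750·8+5880→11880, (11,9):45·9+750→1155, (11,10):1·10+45→55
@12  (12,7):63987·7+179487→627396, (12,8):11880·8+63987→159027, (12,9):1155·9+11880→22275, (12,10):55·10+1155→1705
Read S(12,7) = 627396, S(12,8) = 159027, S(12,9) = 22275, S(12,10) = 1705.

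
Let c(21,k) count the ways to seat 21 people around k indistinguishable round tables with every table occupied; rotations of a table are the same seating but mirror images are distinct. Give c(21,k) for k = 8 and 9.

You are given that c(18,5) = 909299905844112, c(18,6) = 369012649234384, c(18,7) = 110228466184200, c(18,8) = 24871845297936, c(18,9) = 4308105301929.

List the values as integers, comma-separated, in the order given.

i=19: T(19,6)=909299905844112+18·369012649234384=7551527592063024 | T(19,7)=369012649234384+18·110228466184200=2353125040549984 | T(19,8)=110228466184200+18·24871845297936=557921681547048 | T(19,9)=24871845297936+18·4308105301929=102417740732658
i=20: T(20,7)=7551527592063024+19·2353125040549984=52260903362512720 | T(20,8)=2353125040549984+19·557921681547048=12953636989943896 | T(20,9)=557921681547048+19·102417740732658=2503858755467550
i=21: T(21,8)=52260903362512720+20·12953636989943896=311333643161390640 | T(21,9)=12953636989943896+20·2503858755467550=63030812099294896
Read c(21,8) = 311333643161390640, c(21,9) = 63030812099294896.

311333643161390640, 63030812099294896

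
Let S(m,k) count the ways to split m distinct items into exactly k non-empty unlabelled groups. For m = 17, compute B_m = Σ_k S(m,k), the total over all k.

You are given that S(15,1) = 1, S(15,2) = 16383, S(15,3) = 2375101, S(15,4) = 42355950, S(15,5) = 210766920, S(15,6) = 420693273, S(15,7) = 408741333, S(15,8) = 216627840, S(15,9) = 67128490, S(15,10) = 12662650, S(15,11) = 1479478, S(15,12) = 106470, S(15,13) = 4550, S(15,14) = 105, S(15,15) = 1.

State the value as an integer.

82864869804

[16] T[16,1]:1*1+0=1 · T[16,2]:2*16383+1=32767 · T[16,3]:3*2375101+16383=7141686 · T[16,4]:4*42355950+2375101=171798901 · T[16,5]:5*210766920+42355950=1096190550 · T[16,6]:6*420693273+210766920=2734926558 · T[16,7]:7*408741333+420693273=3281882604 · T[16,8]:8*216627840+408741333=2141764053 · T[16,9]:9*67128490+216627840=820784250 · T[16,10]:10*12662650+67128490=193754990 · T[16,11]:11*1479478+12662650=28936908 · T[16,12]:12*106470+1479478=2757118 · T[16,13]:13*4550+106470=165620 · T[16,14]:14*105+4550=6020 · T[16,15]:15*1+105=120 · T[16,16]:16*0+1=1
[17] T[17,1]:1*1+0=1 · T[17,2]:2*32767+1=65535 · T[17,3]:3*7141686+32767=21457825 · T[17,4]:4*171798901+7141686=694337290 · T[17,5]:5*1096190550+171798901=5652751651 · T[17,6]:6*2734926558+1096190550=17505749898 · T[17,7]:7*3281882604+2734926558=25708104786 · T[17,8]:8*2141764053+3281882604=20415995028 · T[17,9]:9*820784250+2141764053=9528822303 · T[17,10]:10*193754990+820784250=2758334150 · T[17,11]:11*28936908+193754990=512060978 · T[17,12]:12*2757118+28936908=62022324 · T[17,13]:13*165620+2757118=4910178 · T[17,14]:14*6020+165620=249900 · T[17,15]:15*120+6020=7820 · T[17,16]:16*1+120=136 · T[17,17]:17*0+1=1
B_17 = ΣS(17,k) = 1+65535+21457825+694337290+5652751651+17505749898+25708104786+20415995028+9528822303+2758334150+512060978+62022324+4910178+249900+7820+136+1 = 82864869804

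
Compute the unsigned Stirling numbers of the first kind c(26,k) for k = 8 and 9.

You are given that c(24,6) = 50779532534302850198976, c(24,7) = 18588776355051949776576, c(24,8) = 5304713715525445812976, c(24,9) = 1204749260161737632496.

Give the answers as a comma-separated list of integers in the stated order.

4144457803247115877036800, 1001369304512841374110000

[25] T[25,7]:24*18588776355051949776576+50779532534302850198976=496910165055549644836800 · T[25,8]:24*5304713715525445812976+18588776355051949776576=145901905527662649288000 · T[25,9]:24*1204749260161737632496+5304713715525445812976=34218695959407148992880
[26] T[26,8]:25*145901905527662649288000+496910165055549644836800=4144457803247115877036800 · T[26,9]:25*34218695959407148992880+145901905527662649288000=1001369304512841374110000
Read c(26,8) = 4144457803247115877036800, c(26,9) = 1001369304512841374110000.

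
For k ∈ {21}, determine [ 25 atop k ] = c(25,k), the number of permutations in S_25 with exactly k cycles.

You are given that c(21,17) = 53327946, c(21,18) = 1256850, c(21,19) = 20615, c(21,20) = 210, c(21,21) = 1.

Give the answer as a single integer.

row 22: T[22][18]=21·1256850+53327946=79721796  T[22][19]=21·20615+1256850=1689765  T[22][20]=21·210+20615=25025  T[22][21]=21·1+210=231
row 23: T[23][19]=22·1689765+79721796=116896626  T[23][20]=22·25025+1689765=2240315  T[23][21]=22·231+25025=30107
row 24: T[24][20]=23·2240315+116896626=168423871  T[24][21]=23·30107+2240315=2932776
row 25: T[25][21]=24·2932776+168423871=238810495
Read c(25,21) = 238810495.

238810495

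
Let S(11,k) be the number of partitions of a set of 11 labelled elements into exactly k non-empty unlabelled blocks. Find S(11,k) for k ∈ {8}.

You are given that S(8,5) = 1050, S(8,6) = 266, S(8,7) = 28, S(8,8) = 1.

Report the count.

11880

[9] T[9,6]:6*266+1050=2646 · T[9,7]:7*28+266=462 · T[9,8]:8*1+28=36
[10] T[10,7]:7*462+2646=5880 · T[10,8]:8*36+462=750
[11] T[11,8]:8*750+5880=11880
Read S(11,8) = 11880.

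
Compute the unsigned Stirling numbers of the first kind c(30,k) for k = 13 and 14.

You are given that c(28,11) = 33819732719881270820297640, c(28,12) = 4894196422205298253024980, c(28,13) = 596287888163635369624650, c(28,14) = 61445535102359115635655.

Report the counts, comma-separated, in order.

796974693974455191377937300, 88776380550648116217781890

[29] T[29,12]:28*4894196422205298253024980+33819732719881270820297640=170857232541629621904997080 · T[29,13]:28*596287888163635369624650+4894196422205298253024980=21590257290787088602515180 · T[29,14]:28*61445535102359115635655+596287888163635369624650=2316762871029690607422990
[30] T[30,13]:29*21590257290787088602515180+170857232541629621904997080=796974693974455191377937300 · T[30,14]:29*2316762871029690607422990+21590257290787088602515180=88776380550648116217781890
Read c(30,13) = 796974693974455191377937300, c(30,14) = 88776380550648116217781890.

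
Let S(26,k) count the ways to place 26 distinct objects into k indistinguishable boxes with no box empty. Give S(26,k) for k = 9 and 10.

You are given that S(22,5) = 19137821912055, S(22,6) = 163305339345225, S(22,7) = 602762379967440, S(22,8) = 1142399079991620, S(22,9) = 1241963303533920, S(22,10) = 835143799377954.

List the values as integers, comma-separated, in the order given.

11201516780955125625, 13199555372846848005

@23  (23,6):163305339345225·6+19137821912055→998969857983405, (23,7):602762379967440·7+163305339345225→4382641999117305, (23,8):1142399079991620·8+602762379967440→9741955019900400, (23,9):1241963303533920·9+1142399079991620→12320068811796900, (23,10):835143799377954·10+1241963303533920→9593401297313460
@24  (24,7):4382641999117305·7+998969857983405→31677463851804540, (24,8):9741955019900400·8+4382641999117305→82318282158320505, (24,9):12320068811796900·9+9741955019900400→120622574326072500, (24,10):9593401297313460·10+12320068811796900→108254081784931500
@25  (25,8):82318282158320505·8+31677463851804540→690223721118368580, (25,9):120622574326072500·9+82318282158320505→1167921451092973005, (25,10):108254081784931500·10+120622574326072500→1203163392175387500
@26  (26,9):1167921451092973005·9+690223721118368580→11201516780955125625, (26,10):1203163392175387500·10+1167921451092973005→13199555372846848005
Read S(26,9) = 11201516780955125625, S(26,10) = 13199555372846848005.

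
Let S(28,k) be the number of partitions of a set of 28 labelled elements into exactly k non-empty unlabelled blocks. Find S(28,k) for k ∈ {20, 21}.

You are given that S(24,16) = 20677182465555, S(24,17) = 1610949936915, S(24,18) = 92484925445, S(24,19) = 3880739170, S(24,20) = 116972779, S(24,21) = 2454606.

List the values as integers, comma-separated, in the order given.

row 25: T[25][17]=17·1610949936915+20677182465555=48063331393110  T[25][18]=18·92484925445+1610949936915=3275678594925  T[25][19]=19·3880739170+92484925445=166218969675  T[25][20]=20·116972779+3880739170=6220194750  T[25][21]=21·2454606+116972779=168519505
row 26: T[26][18]=18·3275678594925+48063331393110=107025546101760  T[26][19]=19·166218969675+3275678594925=6433839018750  T[26][20]=20·6220194750+166218969675=290622864675  T[26][21]=21·168519505+6220194750=9759104355
row 27: T[27][19]=19·6433839018750+107025546101760=229268487458010  T[27][20]=20·290622864675+6433839018750=12246296312250  T[27][21]=21·9759104355+290622864675=495564056130
row 28: T[28][20]=20·12246296312250+229268487458010=474194413703010  T[28][21]=21·495564056130+12246296312250=22653141490980
Read S(28,20) = 474194413703010, S(28,21) = 22653141490980.

474194413703010, 22653141490980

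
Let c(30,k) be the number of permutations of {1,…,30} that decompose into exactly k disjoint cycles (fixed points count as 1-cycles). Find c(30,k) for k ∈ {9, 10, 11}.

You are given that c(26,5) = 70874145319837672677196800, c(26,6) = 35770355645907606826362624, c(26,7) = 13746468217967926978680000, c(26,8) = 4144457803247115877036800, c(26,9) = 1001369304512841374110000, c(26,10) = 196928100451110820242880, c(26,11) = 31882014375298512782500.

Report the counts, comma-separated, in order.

981347603630155088295475765440, 215760462268683520394805979744, 39539238727270799376544542000

row 27: T[27][6]=26·35770355645907606826362624+70874145319837672677196800=1000903392113435450162625024  T[27][7]=26·13746468217967926978680000+35770355645907606826362624=393178529313073708272042624  T[27][8]=26·4144457803247115877036800+13746468217967926978680000=121502371102392939781636800  T[27][9]=26·1001369304512841374110000+4144457803247115877036800=30180059720580991603896800  T[27][10]=26·196928100451110820242880+1001369304512841374110000=6121499916241722700424880  T[27][11]=26·31882014375298512782500+196928100451110820242880=1025860474208872152587880
row 28: T[28][7]=27·393178529313073708272042624+1000903392113435450162625024=11616723683566425573507775872  T[28][8]=27·121502371102392939781636800+393178529313073708272042624=3673742549077683082376236224  T[28][9]=27·30180059720580991603896800+121502371102392939781636800=936363983558079713086850400  T[28][10]=27·6121499916241722700424880+30180059720580991603896800=195460557459107504515368560  T[28][11]=27·1025860474208872152587880+6121499916241722700424880=33819732719881270820297640
row 29: T[29][8]=28·3673742549077683082376236224+11616723683566425573507775872=114481515057741551880042390144  T[29][9]=28·936363983558079713086850400+3673742549077683082376236224=29891934088703915048808047424  T[29][10]=28·195460557459107504515368560+936363983558079713086850400=6409259592413089839517170080  T[29][11]=28·33819732719881270820297640+195460557459107504515368560=1142413073615783087483702480
row 30: T[30][9]=29·29891934088703915048808047424+114481515057741551880042390144=981347603630155088295475765440  T[30][10]=29·6409259592413089839517170080+29891934088703915048808047424=215760462268683520394805979744  T[30][11]=29·1142413073615783087483702480+6409259592413089839517170080=39539238727270799376544542000
Read c(30,9) = 981347603630155088295475765440, c(30,10) = 215760462268683520394805979744, c(30,11) = 39539238727270799376544542000.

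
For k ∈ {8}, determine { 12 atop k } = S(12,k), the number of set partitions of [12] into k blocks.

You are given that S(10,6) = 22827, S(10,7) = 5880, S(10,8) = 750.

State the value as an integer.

row 11: T[11][7]=7·5880+22827=63987  T[11][8]=8·750+5880=11880
row 12: T[12][8]=8·11880+63987=159027
Read S(12,8) = 159027.

159027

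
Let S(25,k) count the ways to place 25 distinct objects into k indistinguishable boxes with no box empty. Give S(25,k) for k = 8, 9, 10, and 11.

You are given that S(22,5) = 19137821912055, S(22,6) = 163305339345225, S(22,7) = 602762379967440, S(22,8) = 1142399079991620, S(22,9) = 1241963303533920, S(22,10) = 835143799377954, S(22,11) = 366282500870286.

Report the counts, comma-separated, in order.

[23] T[23,6]:6*163305339345225+19137821912055=998969857983405 · T[23,7]:7*602762379967440+163305339345225=4382641999117305 · T[23,8]:8*1142399079991620+602762379967440=9741955019900400 · T[23,9]:9*1241963303533920+1142399079991620=12320068811796900 · T[23,10]:10*835143799377954+1241963303533920=9593401297313460 · T[23,11]:11*366282500870286+835143799377954=4864251308951100
[24] T[24,7]:7*4382641999117305+998969857983405=31677463851804540 · T[24,8]:8*9741955019900400+4382641999117305=82318282158320505 · T[24,9]:9*12320068811796900+9741955019900400=120622574326072500 · T[24,10]:10*9593401297313460+12320068811796900=108254081784931500 · T[24,11]:11*4864251308951100+9593401297313460=63100165695775560
[25] T[25,8]:8*82318282158320505+31677463851804540=690223721118368580 · T[25,9]:9*120622574326072500+82318282158320505=1167921451092973005 · T[25,10]:10*108254081784931500+120622574326072500=1203163392175387500 · T[25,11]:11*63100165695775560+108254081784931500=802355904438462660
Read S(25,8) = 690223721118368580, S(25,9) = 1167921451092973005, S(25,10) = 1203163392175387500, S(25,11) = 802355904438462660.

690223721118368580, 1167921451092973005, 1203163392175387500, 802355904438462660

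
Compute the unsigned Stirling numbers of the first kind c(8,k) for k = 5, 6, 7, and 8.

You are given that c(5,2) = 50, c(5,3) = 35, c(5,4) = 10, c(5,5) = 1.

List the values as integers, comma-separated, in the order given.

1960, 322, 28, 1

@6  (6,3):35·5+50→225, (6,4):10·5+35→85, (6,5):1·5+10→15, (6,6):0·5+1→1
@7  (7,4):85·6+225→735, (7,5):15·6+85→175, (7,6):1·6+15→21, (7,7):0·6+1→1
@8  (8,5):175·7+735→1960, (8,6):21·7+175→322, (8,7):1·7+21→28, (8,8):0·7+1→1
Read c(8,5) = 1960, c(8,6) = 322, c(8,7) = 28, c(8,8) = 1.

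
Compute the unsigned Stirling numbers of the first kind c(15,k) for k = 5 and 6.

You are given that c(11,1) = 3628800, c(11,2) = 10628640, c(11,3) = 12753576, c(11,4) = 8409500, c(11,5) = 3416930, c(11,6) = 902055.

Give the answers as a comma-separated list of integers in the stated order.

159721605680, 56663366760

@12  (12,2):10628640·11+3628800→120543840, (12,3):12753576·11+10628640→150917976, (12,4):8409500·11+12753576→105258076, (12,5):3416930·11+8409500→45995730, (12,6):902055·11+3416930→13339535
@13  (13,3):150917976·12+120543840→1931559552, (13,4):105258076·12+150917976→1414014888, (13,5):45995730·12+105258076→657206836, (13,6):13339535·12+45995730→206070150
@14  (14,4):1414014888·13+1931559552→20313753096, (14,5):657206836·13+1414014888→9957703756, (14,6):206070150·13+657206836→3336118786
@15  (15,5):9957703756·14+20313753096→159721605680, (15,6):3336118786·14+9957703756→56663366760
Read c(15,5) = 159721605680, c(15,6) = 56663366760.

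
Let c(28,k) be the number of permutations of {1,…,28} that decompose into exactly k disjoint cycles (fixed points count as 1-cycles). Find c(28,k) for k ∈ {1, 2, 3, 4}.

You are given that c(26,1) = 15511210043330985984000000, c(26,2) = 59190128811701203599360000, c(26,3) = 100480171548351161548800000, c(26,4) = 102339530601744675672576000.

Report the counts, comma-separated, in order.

10888869450418352160768000000, 42373564558110787183902720000, 73689668464006010184007680000, 77226989703299075087834112000

@27  (27,1):15511210043330985984000000·26+0→403291461126605635584000000, (27,2):59190128811701203599360000·26+15511210043330985984000000→1554454559147562279567360000, (27,3):100480171548351161548800000·26+59190128811701203599360000→2671674589068831403868160000, (27,4):102339530601744675672576000·26+100480171548351161548800000→2761307967193712729035776000
@28  (28,1):403291461126605635584000000·27+0→10888869450418352160768000000, (28,2):1554454559147562279567360000·27+403291461126605635584000000→42373564558110787183902720000, (28,3):2671674589068831403868160000·27+1554454559147562279567360000→73689668464006010184007680000, (28,4):2761307967193712729035776000·27+2671674589068831403868160000→77226989703299075087834112000
Read c(28,1) = 10888869450418352160768000000, c(28,2) = 42373564558110787183902720000, c(28,3) = 73689668464006010184007680000, c(28,4) = 77226989703299075087834112000.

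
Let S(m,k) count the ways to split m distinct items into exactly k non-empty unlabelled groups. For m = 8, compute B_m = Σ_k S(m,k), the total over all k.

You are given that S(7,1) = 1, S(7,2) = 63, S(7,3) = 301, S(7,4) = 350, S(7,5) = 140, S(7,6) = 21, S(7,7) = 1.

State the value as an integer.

4140

@8  (8,1):1·1+0→1, (8,2):63·2+1→127, (8,3):301·3+63→966, (8,4):350·4+301→1701, (8,5):140·5+350→1050, (8,6):21·6+140→266, (8,7):1·7+21→28, (8,8):0·8+1→1
B_8 = ΣS(8,k) = 1+127+966+1701+1050+266+28+1 = 4140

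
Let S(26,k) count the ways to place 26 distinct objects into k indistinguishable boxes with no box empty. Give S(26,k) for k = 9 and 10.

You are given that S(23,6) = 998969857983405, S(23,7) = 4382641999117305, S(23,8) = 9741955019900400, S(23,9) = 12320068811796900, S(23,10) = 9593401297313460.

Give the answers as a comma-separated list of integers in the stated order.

11201516780955125625, 13199555372846848005

[24] T[24,7]:7*4382641999117305+998969857983405=31677463851804540 · T[24,8]:8*9741955019900400+4382641999117305=82318282158320505 · T[24,9]:9*12320068811796900+9741955019900400=120622574326072500 · T[24,10]:10*9593401297313460+12320068811796900=108254081784931500
[25] T[25,8]:8*82318282158320505+31677463851804540=690223721118368580 · T[25,9]:9*120622574326072500+82318282158320505=1167921451092973005 · T[25,10]:10*108254081784931500+120622574326072500=1203163392175387500
[26] T[26,9]:9*1167921451092973005+690223721118368580=11201516780955125625 · T[26,10]:10*1203163392175387500+1167921451092973005=13199555372846848005
Read S(26,9) = 11201516780955125625, S(26,10) = 13199555372846848005.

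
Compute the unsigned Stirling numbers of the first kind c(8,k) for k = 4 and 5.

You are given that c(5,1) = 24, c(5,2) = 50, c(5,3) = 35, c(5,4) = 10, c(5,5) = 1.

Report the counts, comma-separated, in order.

6769, 1960

@6  (6,2):50·5+24→274, (6,3):35·5+50→225, (6,4):10·5+35→85, (6,5):1·5+10→15
@7  (7,3):225·6+274→1624, (7,4):85·6+225→735, (7,5):15·6+85→175
@8  (8,4):735·7+1624→6769, (8,5):175·7+735→1960
Read c(8,4) = 6769, c(8,5) = 1960.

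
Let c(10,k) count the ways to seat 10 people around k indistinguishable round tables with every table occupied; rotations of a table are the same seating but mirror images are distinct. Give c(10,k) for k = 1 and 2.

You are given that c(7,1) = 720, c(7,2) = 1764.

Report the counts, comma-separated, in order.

362880, 1026576

r8: T_8,1=7×720+0=5040; T_8,2=7×1764+720=13068
r9: T_9,1=8×5040+0=40320; T_9,2=8×13068+5040=109584
r10: T_10,1=9×40320+0=362880; T_10,2=9×109584+40320=1026576
Read c(10,1) = 362880, c(10,2) = 1026576.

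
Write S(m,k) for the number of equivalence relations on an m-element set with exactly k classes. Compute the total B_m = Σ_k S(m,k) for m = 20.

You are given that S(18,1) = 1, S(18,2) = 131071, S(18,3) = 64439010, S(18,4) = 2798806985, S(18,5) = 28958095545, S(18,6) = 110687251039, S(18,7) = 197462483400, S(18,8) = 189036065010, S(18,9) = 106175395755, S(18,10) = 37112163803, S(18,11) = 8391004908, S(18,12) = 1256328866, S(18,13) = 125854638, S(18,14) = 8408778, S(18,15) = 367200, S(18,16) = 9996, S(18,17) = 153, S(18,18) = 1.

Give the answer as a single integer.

[19] T[19,1]:1*1+0=1 · T[19,2]:2*131071+1=262143 · T[19,3]:3*64439010+131071=193448101 · T[19,4]:4*2798806985+64439010=11259666950 · T[19,5]:5*28958095545+2798806985=147589284710 · T[19,6]:6*110687251039+28958095545=693081601779 · T[19,7]:7*197462483400+110687251039=1492924634839 · T[19,8]:8*189036065010+197462483400=1709751003480 · T[19,9]:9*106175395755+189036065010=1144614626805 · T[19,10]:10*37112163803+106175395755=477297033785 · T[19,11]:11*8391004908+37112163803=129413217791 · T[19,12]:12*1256328866+8391004908=23466951300 · T[19,13]:13*125854638+1256328866=2892439160 · T[19,14]:14*8408778+125854638=243577530 · T[19,15]:15*367200+8408778=13916778 · T[19,16]:16*9996+367200=527136 · T[19,17]:17*153+9996=12597 · T[19,18]:18*1+153=171 · T[19,19]:19*0+1=1
[20] T[20,1]:1*1+0=1 · T[20,2]:2*262143+1=524287 · T[20,3]:3*193448101+262143=580606446 · T[20,4]:4*11259666950+193448101=45232115901 · T[20,5]:5*147589284710+11259666950=749206090500 · T[20,6]:6*693081601779+147589284710=4306078895384 · T[20,7]:7*1492924634839+693081601779=11143554045652 · T[20,8]:8*1709751003480+1492924634839=15170932662679 · T[20,9]:9*1144614626805+1709751003480=12011282644725 · T[20,10]:10*477297033785+1144614626805=5917584964655 · T[20,11]:11*129413217791+477297033785=1900842429486 · T[20,12]:12*23466951300+129413217791=411016633391 · T[20,13]:13*2892439160+23466951300=61068660380 · T[20,14]:14*243577530+2892439160=6302524580 · T[20,15]:15*13916778+243577530=452329200 · T[20,16]:16*527136+13916778=22350954 · T[20,17]:17*12597+527136=741285 · T[20,18]:18*171+12597=15675 · T[20,19]:19*1+171=190 · T[20,20]:20*0+1=1
B_20 = ΣS(20,k) = 1+524287+580606446+45232115901+749206090500+4306078895384+11143554045652+15170932662679+12011282644725+5917584964655+1900842429486+411016633391+61068660380+6302524580+452329200+22350954+741285+15675+190+1 = 51724158235372

51724158235372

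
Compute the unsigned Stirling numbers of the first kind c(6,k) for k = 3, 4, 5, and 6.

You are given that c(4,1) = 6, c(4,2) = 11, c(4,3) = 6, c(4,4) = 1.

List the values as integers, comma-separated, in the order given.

225, 85, 15, 1

@5  (5,2):11·4+6→50, (5,3):6·4+11→35, (5,4):1·4+6→10, (5,5):0·4+1→1
@6  (6,3):35·5+50→225, (6,4):10·5+35→85, (6,5):1·5+10→15, (6,6):0·5+1→1
Read c(6,3) = 225, c(6,4) = 85, c(6,5) = 15, c(6,6) = 1.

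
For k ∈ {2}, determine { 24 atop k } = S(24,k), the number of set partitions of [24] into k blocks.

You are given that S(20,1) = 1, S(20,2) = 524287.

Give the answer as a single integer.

8388607

[21] T[21,1]:1*1+0=1 · T[21,2]:2*524287+1=1048575
[22] T[22,1]:1*1+0=1 · T[22,2]:2*1048575+1=2097151
[23] T[23,1]:1*1+0=1 · T[23,2]:2*2097151+1=4194303
[24] T[24,2]:2*4194303+1=8388607
Read S(24,2) = 8388607.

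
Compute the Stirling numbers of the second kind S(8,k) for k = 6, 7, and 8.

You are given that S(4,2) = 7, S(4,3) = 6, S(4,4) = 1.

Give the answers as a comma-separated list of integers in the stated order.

266, 28, 1

row 5: T[5][3]=3·6+7=25  T[5][4]=4·1+6=10  T[5][5]=5·0+1=1
row 6: T[6][4]=4·10+25=65  T[6][5]=5·1+10=15  T[6][6]=6·0+1=1
row 7: T[7][5]=5·15+65=140  T[7][6]=6·1+15=21  T[7][7]=7·0+1=1
row 8: T[8][6]=6·21+140=266  T[8][7]=7·1+21=28  T[8][8]=8·0+1=1
Read S(8,6) = 266, S(8,7) = 28, S(8,8) = 1.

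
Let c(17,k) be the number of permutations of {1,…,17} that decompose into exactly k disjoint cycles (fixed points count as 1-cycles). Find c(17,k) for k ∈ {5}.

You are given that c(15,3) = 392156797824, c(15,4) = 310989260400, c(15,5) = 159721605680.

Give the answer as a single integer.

48366009233424

r16: T_16,4=15×310989260400+392156797824=5056995703824; T_16,5=15×159721605680+310989260400=2706813345600
r17: T_17,5=16×2706813345600+5056995703824=48366009233424
Read c(17,5) = 48366009233424.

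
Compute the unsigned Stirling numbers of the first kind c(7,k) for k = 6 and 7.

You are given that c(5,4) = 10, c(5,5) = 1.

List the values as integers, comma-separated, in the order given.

row 6: T[6][5]=5·1+10=15  T[6][6]=5·0+1=1
row 7: T[7][6]=6·1+15=21  T[7][7]=6·0+1=1
Read c(7,6) = 21, c(7,7) = 1.

21, 1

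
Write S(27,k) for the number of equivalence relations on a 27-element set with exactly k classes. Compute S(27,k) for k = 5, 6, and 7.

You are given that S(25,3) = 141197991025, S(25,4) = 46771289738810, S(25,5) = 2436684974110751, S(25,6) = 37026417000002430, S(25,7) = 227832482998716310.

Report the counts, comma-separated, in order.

61338207158409090, 1359801318005044551, 11647571772911241531

[26] T[26,4]:4*46771289738810+141197991025=187226356946265 · T[26,5]:5*2436684974110751+46771289738810=12230196160292565 · T[26,6]:6*37026417000002430+2436684974110751=224595186974125331 · T[26,7]:7*227832482998716310+37026417000002430=1631853797991016600
[27] T[27,5]:5*12230196160292565+187226356946265=61338207158409090 · T[27,6]:6*224595186974125331+12230196160292565=1359801318005044551 · T[27,7]:7*1631853797991016600+224595186974125331=11647571772911241531
Read S(27,5) = 61338207158409090, S(27,6) = 1359801318005044551, S(27,7) = 11647571772911241531.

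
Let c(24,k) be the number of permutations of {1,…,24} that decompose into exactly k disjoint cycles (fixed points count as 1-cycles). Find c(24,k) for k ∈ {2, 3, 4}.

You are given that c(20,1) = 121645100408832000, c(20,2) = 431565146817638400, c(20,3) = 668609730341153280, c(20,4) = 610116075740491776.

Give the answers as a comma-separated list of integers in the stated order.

r21: T_21,1=20×121645100408832000+0=2432902008176640000; T_21,2=20×431565146817638400+121645100408832000=8752948036761600000; T_21,3=20×668609730341153280+431565146817638400=13803759753640704000; T_21,4=20×610116075740491776+668609730341153280=12870931245150988800
r22: T_22,1=21×2432902008176640000+0=51090942171709440000; T_22,2=21×8752948036761600000+2432902008176640000=186244810780170240000; T_22,3=21×13803759753640704000+8752948036761600000=298631902863216384000; T_22,4=21×12870931245150988800+13803759753640704000=284093315901811468800
r23: T_23,1=22×51090942171709440000+0=1124000727777607680000; T_23,2=22×186244810780170240000+51090942171709440000=4148476779335454720000; T_23,3=22×298631902863216384000+186244810780170240000=6756146673770930688000; T_23,4=22×284093315901811468800+298631902863216384000=6548684852703068697600
r24: T_24,2=23×4148476779335454720000+1124000727777607680000=96538966652493066240000; T_24,3=23×6756146673770930688000+4148476779335454720000=159539850276066860544000; T_24,4=23×6548684852703068697600+6756146673770930688000=157375898285941510732800
Read c(24,2) = 96538966652493066240000, c(24,3) = 159539850276066860544000, c(24,4) = 157375898285941510732800.

96538966652493066240000, 159539850276066860544000, 157375898285941510732800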